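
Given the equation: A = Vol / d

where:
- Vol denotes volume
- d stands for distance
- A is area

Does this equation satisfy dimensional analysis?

Yes

Vol (volume) has dimensions [L^3].
d (distance) has dimensions [L].
A (area) has dimensions [L^2].

Left side: [L^2]
Right side: [L^2]

Both sides have the same dimensions, so the equation is dimensionally consistent.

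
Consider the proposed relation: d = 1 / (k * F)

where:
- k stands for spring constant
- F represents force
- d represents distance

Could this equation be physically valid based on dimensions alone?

No

k (spring constant) has dimensions [M T^-2].
F (force) has dimensions [L M T^-2].
d (distance) has dimensions [L].

Left side: [L]
Right side: [L^-1 M^-2 T^4]

The two sides have different dimensions, so the equation is NOT dimensionally consistent.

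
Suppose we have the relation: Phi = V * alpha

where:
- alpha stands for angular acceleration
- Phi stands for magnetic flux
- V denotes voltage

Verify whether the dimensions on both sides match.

No

alpha (angular acceleration) has dimensions [T^-2].
Phi (magnetic flux) has dimensions [I^-1 L^2 M T^-2].
V (voltage) has dimensions [I^-1 L^2 M T^-3].

Left side: [I^-1 L^2 M T^-2]
Right side: [I^-1 L^2 M T^-5]

The two sides have different dimensions, so the equation is NOT dimensionally consistent.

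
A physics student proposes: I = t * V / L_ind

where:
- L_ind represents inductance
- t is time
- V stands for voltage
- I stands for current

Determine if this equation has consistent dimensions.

Yes

L_ind (inductance) has dimensions [I^-2 L^2 M T^-2].
t (time) has dimensions [T].
V (voltage) has dimensions [I^-1 L^2 M T^-3].
I (current) has dimensions [I].

Left side: [I]
Right side: [I]

Both sides have the same dimensions, so the equation is dimensionally consistent.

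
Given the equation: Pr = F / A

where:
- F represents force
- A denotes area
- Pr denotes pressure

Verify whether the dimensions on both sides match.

Yes

F (force) has dimensions [L M T^-2].
A (area) has dimensions [L^2].
Pr (pressure) has dimensions [L^-1 M T^-2].

Left side: [L^-1 M T^-2]
Right side: [L^-1 M T^-2]

Both sides have the same dimensions, so the equation is dimensionally consistent.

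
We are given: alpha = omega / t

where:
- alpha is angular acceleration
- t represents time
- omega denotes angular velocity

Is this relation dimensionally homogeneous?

Yes

alpha (angular acceleration) has dimensions [T^-2].
t (time) has dimensions [T].
omega (angular velocity) has dimensions [T^-1].

Left side: [T^-2]
Right side: [T^-2]

Both sides have the same dimensions, so the equation is dimensionally consistent.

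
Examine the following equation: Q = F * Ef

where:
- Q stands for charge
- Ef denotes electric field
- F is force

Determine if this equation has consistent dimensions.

No

Q (charge) has dimensions [I T].
Ef (electric field) has dimensions [I^-1 L M T^-3].
F (force) has dimensions [L M T^-2].

Left side: [I T]
Right side: [I^-1 L^2 M^2 T^-5]

The two sides have different dimensions, so the equation is NOT dimensionally consistent.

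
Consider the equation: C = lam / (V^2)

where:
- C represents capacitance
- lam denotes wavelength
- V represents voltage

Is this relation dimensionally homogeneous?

No

C (capacitance) has dimensions [I^2 L^-2 M^-1 T^4].
lam (wavelength) has dimensions [L].
V (voltage) has dimensions [I^-1 L^2 M T^-3].

Left side: [I^2 L^-2 M^-1 T^4]
Right side: [I^2 L^-3 M^-2 T^6]

The two sides have different dimensions, so the equation is NOT dimensionally consistent.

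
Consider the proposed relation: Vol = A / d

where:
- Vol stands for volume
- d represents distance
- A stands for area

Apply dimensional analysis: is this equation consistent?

No

Vol (volume) has dimensions [L^3].
d (distance) has dimensions [L].
A (area) has dimensions [L^2].

Left side: [L^3]
Right side: [L]

The two sides have different dimensions, so the equation is NOT dimensionally consistent.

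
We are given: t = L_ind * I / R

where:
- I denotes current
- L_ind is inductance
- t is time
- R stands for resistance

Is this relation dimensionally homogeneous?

No

I (current) has dimensions [I].
L_ind (inductance) has dimensions [I^-2 L^2 M T^-2].
t (time) has dimensions [T].
R (resistance) has dimensions [I^-2 L^2 M T^-3].

Left side: [T]
Right side: [I T]

The two sides have different dimensions, so the equation is NOT dimensionally consistent.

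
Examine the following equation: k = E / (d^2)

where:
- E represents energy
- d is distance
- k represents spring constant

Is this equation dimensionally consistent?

Yes

E (energy) has dimensions [L^2 M T^-2].
d (distance) has dimensions [L].
k (spring constant) has dimensions [M T^-2].

Left side: [M T^-2]
Right side: [M T^-2]

Both sides have the same dimensions, so the equation is dimensionally consistent.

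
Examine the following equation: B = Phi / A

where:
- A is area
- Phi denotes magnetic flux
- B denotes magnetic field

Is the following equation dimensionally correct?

Yes

A (area) has dimensions [L^2].
Phi (magnetic flux) has dimensions [I^-1 L^2 M T^-2].
B (magnetic field) has dimensions [I^-1 M T^-2].

Left side: [I^-1 M T^-2]
Right side: [I^-1 M T^-2]

Both sides have the same dimensions, so the equation is dimensionally consistent.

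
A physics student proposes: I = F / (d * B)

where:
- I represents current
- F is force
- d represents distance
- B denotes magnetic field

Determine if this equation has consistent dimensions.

Yes

I (current) has dimensions [I].
F (force) has dimensions [L M T^-2].
d (distance) has dimensions [L].
B (magnetic field) has dimensions [I^-1 M T^-2].

Left side: [I]
Right side: [I]

Both sides have the same dimensions, so the equation is dimensionally consistent.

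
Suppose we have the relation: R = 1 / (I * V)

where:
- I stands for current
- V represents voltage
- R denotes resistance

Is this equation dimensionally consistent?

No

I (current) has dimensions [I].
V (voltage) has dimensions [I^-1 L^2 M T^-3].
R (resistance) has dimensions [I^-2 L^2 M T^-3].

Left side: [I^-2 L^2 M T^-3]
Right side: [L^-2 M^-1 T^3]

The two sides have different dimensions, so the equation is NOT dimensionally consistent.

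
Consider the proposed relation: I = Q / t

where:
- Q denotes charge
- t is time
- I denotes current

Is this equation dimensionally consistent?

Yes

Q (charge) has dimensions [I T].
t (time) has dimensions [T].
I (current) has dimensions [I].

Left side: [I]
Right side: [I]

Both sides have the same dimensions, so the equation is dimensionally consistent.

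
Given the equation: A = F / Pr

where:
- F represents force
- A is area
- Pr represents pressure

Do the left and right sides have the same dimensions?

Yes

F (force) has dimensions [L M T^-2].
A (area) has dimensions [L^2].
Pr (pressure) has dimensions [L^-1 M T^-2].

Left side: [L^2]
Right side: [L^2]

Both sides have the same dimensions, so the equation is dimensionally consistent.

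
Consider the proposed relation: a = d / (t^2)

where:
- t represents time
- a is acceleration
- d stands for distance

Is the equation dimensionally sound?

Yes

t (time) has dimensions [T].
a (acceleration) has dimensions [L T^-2].
d (distance) has dimensions [L].

Left side: [L T^-2]
Right side: [L T^-2]

Both sides have the same dimensions, so the equation is dimensionally consistent.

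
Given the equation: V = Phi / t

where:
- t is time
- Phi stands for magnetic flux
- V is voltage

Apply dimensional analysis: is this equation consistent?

Yes

t (time) has dimensions [T].
Phi (magnetic flux) has dimensions [I^-1 L^2 M T^-2].
V (voltage) has dimensions [I^-1 L^2 M T^-3].

Left side: [I^-1 L^2 M T^-3]
Right side: [I^-1 L^2 M T^-3]

Both sides have the same dimensions, so the equation is dimensionally consistent.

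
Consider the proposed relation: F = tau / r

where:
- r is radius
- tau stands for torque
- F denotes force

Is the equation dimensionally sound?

Yes

r (radius) has dimensions [L].
tau (torque) has dimensions [L^2 M T^-2].
F (force) has dimensions [L M T^-2].

Left side: [L M T^-2]
Right side: [L M T^-2]

Both sides have the same dimensions, so the equation is dimensionally consistent.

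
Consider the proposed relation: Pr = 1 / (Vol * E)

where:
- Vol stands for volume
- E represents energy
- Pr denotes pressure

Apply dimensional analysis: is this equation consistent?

No

Vol (volume) has dimensions [L^3].
E (energy) has dimensions [L^2 M T^-2].
Pr (pressure) has dimensions [L^-1 M T^-2].

Left side: [L^-1 M T^-2]
Right side: [L^-5 M^-1 T^2]

The two sides have different dimensions, so the equation is NOT dimensionally consistent.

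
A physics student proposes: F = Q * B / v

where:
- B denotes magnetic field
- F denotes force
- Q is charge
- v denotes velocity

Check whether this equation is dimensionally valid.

No

B (magnetic field) has dimensions [I^-1 M T^-2].
F (force) has dimensions [L M T^-2].
Q (charge) has dimensions [I T].
v (velocity) has dimensions [L T^-1].

Left side: [L M T^-2]
Right side: [L^-1 M]

The two sides have different dimensions, so the equation is NOT dimensionally consistent.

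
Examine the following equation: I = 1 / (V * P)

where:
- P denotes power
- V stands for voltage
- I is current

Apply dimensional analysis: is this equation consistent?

No

P (power) has dimensions [L^2 M T^-3].
V (voltage) has dimensions [I^-1 L^2 M T^-3].
I (current) has dimensions [I].

Left side: [I]
Right side: [I L^-4 M^-2 T^6]

The two sides have different dimensions, so the equation is NOT dimensionally consistent.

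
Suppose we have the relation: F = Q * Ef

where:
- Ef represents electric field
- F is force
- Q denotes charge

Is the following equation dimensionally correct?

Yes

Ef (electric field) has dimensions [I^-1 L M T^-3].
F (force) has dimensions [L M T^-2].
Q (charge) has dimensions [I T].

Left side: [L M T^-2]
Right side: [L M T^-2]

Both sides have the same dimensions, so the equation is dimensionally consistent.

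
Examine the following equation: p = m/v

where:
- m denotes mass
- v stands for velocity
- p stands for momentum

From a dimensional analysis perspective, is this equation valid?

No

m (mass) has dimensions [M].
v (velocity) has dimensions [L T^-1].
p (momentum) has dimensions [L M T^-1].

Left side: [L M T^-1]
Right side: [L^-1 M T]

The two sides have different dimensions, so the equation is NOT dimensionally consistent.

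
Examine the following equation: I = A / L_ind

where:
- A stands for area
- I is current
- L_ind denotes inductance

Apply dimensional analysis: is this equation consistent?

No

A (area) has dimensions [L^2].
I (current) has dimensions [I].
L_ind (inductance) has dimensions [I^-2 L^2 M T^-2].

Left side: [I]
Right side: [I^2 M^-1 T^2]

The two sides have different dimensions, so the equation is NOT dimensionally consistent.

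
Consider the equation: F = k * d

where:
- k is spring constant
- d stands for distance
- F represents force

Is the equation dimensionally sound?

Yes

k (spring constant) has dimensions [M T^-2].
d (distance) has dimensions [L].
F (force) has dimensions [L M T^-2].

Left side: [L M T^-2]
Right side: [L M T^-2]

Both sides have the same dimensions, so the equation is dimensionally consistent.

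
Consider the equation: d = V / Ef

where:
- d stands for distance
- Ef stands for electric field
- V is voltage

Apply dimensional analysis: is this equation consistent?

Yes

d (distance) has dimensions [L].
Ef (electric field) has dimensions [I^-1 L M T^-3].
V (voltage) has dimensions [I^-1 L^2 M T^-3].

Left side: [L]
Right side: [L]

Both sides have the same dimensions, so the equation is dimensionally consistent.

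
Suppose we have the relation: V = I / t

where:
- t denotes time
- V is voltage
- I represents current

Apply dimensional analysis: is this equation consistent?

No

t (time) has dimensions [T].
V (voltage) has dimensions [I^-1 L^2 M T^-3].
I (current) has dimensions [I].

Left side: [I^-1 L^2 M T^-3]
Right side: [I T^-1]

The two sides have different dimensions, so the equation is NOT dimensionally consistent.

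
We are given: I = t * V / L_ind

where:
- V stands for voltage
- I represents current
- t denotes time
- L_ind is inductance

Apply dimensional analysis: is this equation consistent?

Yes

V (voltage) has dimensions [I^-1 L^2 M T^-3].
I (current) has dimensions [I].
t (time) has dimensions [T].
L_ind (inductance) has dimensions [I^-2 L^2 M T^-2].

Left side: [I]
Right side: [I]

Both sides have the same dimensions, so the equation is dimensionally consistent.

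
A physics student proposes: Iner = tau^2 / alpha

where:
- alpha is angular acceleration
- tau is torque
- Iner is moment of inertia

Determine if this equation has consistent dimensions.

No

alpha (angular acceleration) has dimensions [T^-2].
tau (torque) has dimensions [L^2 M T^-2].
Iner (moment of inertia) has dimensions [L^2 M].

Left side: [L^2 M]
Right side: [L^4 M^2 T^-2]

The two sides have different dimensions, so the equation is NOT dimensionally consistent.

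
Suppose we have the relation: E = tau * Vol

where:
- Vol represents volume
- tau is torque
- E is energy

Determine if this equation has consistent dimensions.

No

Vol (volume) has dimensions [L^3].
tau (torque) has dimensions [L^2 M T^-2].
E (energy) has dimensions [L^2 M T^-2].

Left side: [L^2 M T^-2]
Right side: [L^5 M T^-2]

The two sides have different dimensions, so the equation is NOT dimensionally consistent.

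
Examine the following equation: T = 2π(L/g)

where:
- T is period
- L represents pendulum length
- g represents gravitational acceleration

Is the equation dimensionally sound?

No

T (period) has dimensions [T].
L (pendulum length) has dimensions [L].
g (gravitational acceleration) has dimensions [L T^-2].

Left side: [T]
Right side: [T^2]

The two sides have different dimensions, so the equation is NOT dimensionally consistent.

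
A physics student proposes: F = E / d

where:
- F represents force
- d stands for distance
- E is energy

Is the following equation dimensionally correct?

Yes

F (force) has dimensions [L M T^-2].
d (distance) has dimensions [L].
E (energy) has dimensions [L^2 M T^-2].

Left side: [L M T^-2]
Right side: [L M T^-2]

Both sides have the same dimensions, so the equation is dimensionally consistent.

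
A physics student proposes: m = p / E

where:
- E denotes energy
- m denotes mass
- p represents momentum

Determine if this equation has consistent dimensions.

No

E (energy) has dimensions [L^2 M T^-2].
m (mass) has dimensions [M].
p (momentum) has dimensions [L M T^-1].

Left side: [M]
Right side: [L^-1 T]

The two sides have different dimensions, so the equation is NOT dimensionally consistent.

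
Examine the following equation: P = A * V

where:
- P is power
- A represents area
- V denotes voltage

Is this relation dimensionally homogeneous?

No

P (power) has dimensions [L^2 M T^-3].
A (area) has dimensions [L^2].
V (voltage) has dimensions [I^-1 L^2 M T^-3].

Left side: [L^2 M T^-3]
Right side: [I^-1 L^4 M T^-3]

The two sides have different dimensions, so the equation is NOT dimensionally consistent.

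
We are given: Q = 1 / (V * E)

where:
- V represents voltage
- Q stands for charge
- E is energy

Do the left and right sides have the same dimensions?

No

V (voltage) has dimensions [I^-1 L^2 M T^-3].
Q (charge) has dimensions [I T].
E (energy) has dimensions [L^2 M T^-2].

Left side: [I T]
Right side: [I L^-4 M^-2 T^5]

The two sides have different dimensions, so the equation is NOT dimensionally consistent.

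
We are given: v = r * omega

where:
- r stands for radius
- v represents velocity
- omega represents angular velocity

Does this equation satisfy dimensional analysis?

Yes

r (radius) has dimensions [L].
v (velocity) has dimensions [L T^-1].
omega (angular velocity) has dimensions [T^-1].

Left side: [L T^-1]
Right side: [L T^-1]

Both sides have the same dimensions, so the equation is dimensionally consistent.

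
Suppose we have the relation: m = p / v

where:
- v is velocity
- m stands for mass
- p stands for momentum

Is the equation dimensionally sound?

Yes

v (velocity) has dimensions [L T^-1].
m (mass) has dimensions [M].
p (momentum) has dimensions [L M T^-1].

Left side: [M]
Right side: [M]

Both sides have the same dimensions, so the equation is dimensionally consistent.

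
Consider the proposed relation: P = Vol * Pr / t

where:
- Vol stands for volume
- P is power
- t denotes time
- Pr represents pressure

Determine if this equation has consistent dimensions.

Yes

Vol (volume) has dimensions [L^3].
P (power) has dimensions [L^2 M T^-3].
t (time) has dimensions [T].
Pr (pressure) has dimensions [L^-1 M T^-2].

Left side: [L^2 M T^-3]
Right side: [L^2 M T^-3]

Both sides have the same dimensions, so the equation is dimensionally consistent.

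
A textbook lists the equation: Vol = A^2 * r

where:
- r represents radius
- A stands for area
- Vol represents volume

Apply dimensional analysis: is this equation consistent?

No

r (radius) has dimensions [L].
A (area) has dimensions [L^2].
Vol (volume) has dimensions [L^3].

Left side: [L^3]
Right side: [L^5]

The two sides have different dimensions, so the equation is NOT dimensionally consistent.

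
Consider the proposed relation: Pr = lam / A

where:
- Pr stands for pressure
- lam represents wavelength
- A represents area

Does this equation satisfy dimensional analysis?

No

Pr (pressure) has dimensions [L^-1 M T^-2].
lam (wavelength) has dimensions [L].
A (area) has dimensions [L^2].

Left side: [L^-1 M T^-2]
Right side: [L^-1]

The two sides have different dimensions, so the equation is NOT dimensionally consistent.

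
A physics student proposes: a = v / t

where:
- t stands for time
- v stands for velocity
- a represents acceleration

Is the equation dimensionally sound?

Yes

t (time) has dimensions [T].
v (velocity) has dimensions [L T^-1].
a (acceleration) has dimensions [L T^-2].

Left side: [L T^-2]
Right side: [L T^-2]

Both sides have the same dimensions, so the equation is dimensionally consistent.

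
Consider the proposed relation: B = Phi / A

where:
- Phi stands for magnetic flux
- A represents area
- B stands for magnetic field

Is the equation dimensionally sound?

Yes

Phi (magnetic flux) has dimensions [I^-1 L^2 M T^-2].
A (area) has dimensions [L^2].
B (magnetic field) has dimensions [I^-1 M T^-2].

Left side: [I^-1 M T^-2]
Right side: [I^-1 M T^-2]

Both sides have the same dimensions, so the equation is dimensionally consistent.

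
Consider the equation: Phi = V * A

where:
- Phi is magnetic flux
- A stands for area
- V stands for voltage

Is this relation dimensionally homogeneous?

No

Phi (magnetic flux) has dimensions [I^-1 L^2 M T^-2].
A (area) has dimensions [L^2].
V (voltage) has dimensions [I^-1 L^2 M T^-3].

Left side: [I^-1 L^2 M T^-2]
Right side: [I^-1 L^4 M T^-3]

The two sides have different dimensions, so the equation is NOT dimensionally consistent.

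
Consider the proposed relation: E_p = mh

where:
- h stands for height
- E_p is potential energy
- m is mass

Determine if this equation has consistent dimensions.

No

h (height) has dimensions [L].
E_p (potential energy) has dimensions [L^2 M T^-2].
m (mass) has dimensions [M].

Left side: [L^2 M T^-2]
Right side: [L M]

The two sides have different dimensions, so the equation is NOT dimensionally consistent.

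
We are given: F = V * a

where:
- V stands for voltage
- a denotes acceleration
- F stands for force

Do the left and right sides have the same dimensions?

No

V (voltage) has dimensions [I^-1 L^2 M T^-3].
a (acceleration) has dimensions [L T^-2].
F (force) has dimensions [L M T^-2].

Left side: [L M T^-2]
Right side: [I^-1 L^3 M T^-5]

The two sides have different dimensions, so the equation is NOT dimensionally consistent.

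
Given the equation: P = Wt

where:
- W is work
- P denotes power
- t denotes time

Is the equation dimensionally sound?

No

W (work) has dimensions [L^2 M T^-2].
P (power) has dimensions [L^2 M T^-3].
t (time) has dimensions [T].

Left side: [L^2 M T^-3]
Right side: [L^2 M T^-1]

The two sides have different dimensions, so the equation is NOT dimensionally consistent.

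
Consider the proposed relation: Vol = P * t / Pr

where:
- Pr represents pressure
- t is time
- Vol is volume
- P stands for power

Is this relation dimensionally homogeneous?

Yes

Pr (pressure) has dimensions [L^-1 M T^-2].
t (time) has dimensions [T].
Vol (volume) has dimensions [L^3].
P (power) has dimensions [L^2 M T^-3].

Left side: [L^3]
Right side: [L^3]

Both sides have the same dimensions, so the equation is dimensionally consistent.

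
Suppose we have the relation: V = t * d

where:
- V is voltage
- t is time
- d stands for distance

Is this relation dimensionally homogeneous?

No

V (voltage) has dimensions [I^-1 L^2 M T^-3].
t (time) has dimensions [T].
d (distance) has dimensions [L].

Left side: [I^-1 L^2 M T^-3]
Right side: [L T]

The two sides have different dimensions, so the equation is NOT dimensionally consistent.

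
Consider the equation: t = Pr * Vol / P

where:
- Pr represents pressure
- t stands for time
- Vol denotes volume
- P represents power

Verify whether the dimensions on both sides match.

Yes

Pr (pressure) has dimensions [L^-1 M T^-2].
t (time) has dimensions [T].
Vol (volume) has dimensions [L^3].
P (power) has dimensions [L^2 M T^-3].

Left side: [T]
Right side: [T]

Both sides have the same dimensions, so the equation is dimensionally consistent.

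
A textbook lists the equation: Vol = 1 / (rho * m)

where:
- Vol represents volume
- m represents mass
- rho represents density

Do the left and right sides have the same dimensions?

No

Vol (volume) has dimensions [L^3].
m (mass) has dimensions [M].
rho (density) has dimensions [L^-3 M].

Left side: [L^3]
Right side: [L^3 M^-2]

The two sides have different dimensions, so the equation is NOT dimensionally consistent.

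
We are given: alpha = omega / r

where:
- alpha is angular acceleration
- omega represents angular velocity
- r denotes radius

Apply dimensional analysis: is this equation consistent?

No

alpha (angular acceleration) has dimensions [T^-2].
omega (angular velocity) has dimensions [T^-1].
r (radius) has dimensions [L].

Left side: [T^-2]
Right side: [L^-1 T^-1]

The two sides have different dimensions, so the equation is NOT dimensionally consistent.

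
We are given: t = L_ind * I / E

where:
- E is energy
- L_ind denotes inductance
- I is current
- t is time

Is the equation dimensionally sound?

No

E (energy) has dimensions [L^2 M T^-2].
L_ind (inductance) has dimensions [I^-2 L^2 M T^-2].
I (current) has dimensions [I].
t (time) has dimensions [T].

Left side: [T]
Right side: [I^-1]

The two sides have different dimensions, so the equation is NOT dimensionally consistent.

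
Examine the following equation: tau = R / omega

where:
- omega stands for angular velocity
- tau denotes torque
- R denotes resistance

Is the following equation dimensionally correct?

No

omega (angular velocity) has dimensions [T^-1].
tau (torque) has dimensions [L^2 M T^-2].
R (resistance) has dimensions [I^-2 L^2 M T^-3].

Left side: [L^2 M T^-2]
Right side: [I^-2 L^2 M T^-2]

The two sides have different dimensions, so the equation is NOT dimensionally consistent.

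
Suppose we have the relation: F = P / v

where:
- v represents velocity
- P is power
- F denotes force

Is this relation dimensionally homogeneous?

Yes

v (velocity) has dimensions [L T^-1].
P (power) has dimensions [L^2 M T^-3].
F (force) has dimensions [L M T^-2].

Left side: [L M T^-2]
Right side: [L M T^-2]

Both sides have the same dimensions, so the equation is dimensionally consistent.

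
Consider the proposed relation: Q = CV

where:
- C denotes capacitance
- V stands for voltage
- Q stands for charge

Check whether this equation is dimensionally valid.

Yes

C (capacitance) has dimensions [I^2 L^-2 M^-1 T^4].
V (voltage) has dimensions [I^-1 L^2 M T^-3].
Q (charge) has dimensions [I T].

Left side: [I T]
Right side: [I T]

Both sides have the same dimensions, so the equation is dimensionally consistent.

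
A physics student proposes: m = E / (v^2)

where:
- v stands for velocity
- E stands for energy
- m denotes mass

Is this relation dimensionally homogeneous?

Yes

v (velocity) has dimensions [L T^-1].
E (energy) has dimensions [L^2 M T^-2].
m (mass) has dimensions [M].

Left side: [M]
Right side: [M]

Both sides have the same dimensions, so the equation is dimensionally consistent.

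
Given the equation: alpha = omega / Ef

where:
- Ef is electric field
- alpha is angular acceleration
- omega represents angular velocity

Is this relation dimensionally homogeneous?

No

Ef (electric field) has dimensions [I^-1 L M T^-3].
alpha (angular acceleration) has dimensions [T^-2].
omega (angular velocity) has dimensions [T^-1].

Left side: [T^-2]
Right side: [I L^-1 M^-1 T^2]

The two sides have different dimensions, so the equation is NOT dimensionally consistent.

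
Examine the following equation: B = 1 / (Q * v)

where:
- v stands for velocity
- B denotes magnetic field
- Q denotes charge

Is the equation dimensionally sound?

No

v (velocity) has dimensions [L T^-1].
B (magnetic field) has dimensions [I^-1 M T^-2].
Q (charge) has dimensions [I T].

Left side: [I^-1 M T^-2]
Right side: [I^-1 L^-1]

The two sides have different dimensions, so the equation is NOT dimensionally consistent.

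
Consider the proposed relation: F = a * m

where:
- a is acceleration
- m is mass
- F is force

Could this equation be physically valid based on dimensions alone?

Yes

a (acceleration) has dimensions [L T^-2].
m (mass) has dimensions [M].
F (force) has dimensions [L M T^-2].

Left side: [L M T^-2]
Right side: [L M T^-2]

Both sides have the same dimensions, so the equation is dimensionally consistent.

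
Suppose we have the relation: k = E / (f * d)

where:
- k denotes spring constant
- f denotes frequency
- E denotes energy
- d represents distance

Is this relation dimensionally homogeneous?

No

k (spring constant) has dimensions [M T^-2].
f (frequency) has dimensions [T^-1].
E (energy) has dimensions [L^2 M T^-2].
d (distance) has dimensions [L].

Left side: [M T^-2]
Right side: [L M T^-1]

The two sides have different dimensions, so the equation is NOT dimensionally consistent.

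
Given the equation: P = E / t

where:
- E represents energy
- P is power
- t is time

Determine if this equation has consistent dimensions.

Yes

E (energy) has dimensions [L^2 M T^-2].
P (power) has dimensions [L^2 M T^-3].
t (time) has dimensions [T].

Left side: [L^2 M T^-3]
Right side: [L^2 M T^-3]

Both sides have the same dimensions, so the equation is dimensionally consistent.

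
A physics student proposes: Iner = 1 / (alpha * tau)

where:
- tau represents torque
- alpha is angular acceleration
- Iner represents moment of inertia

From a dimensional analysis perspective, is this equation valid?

No

tau (torque) has dimensions [L^2 M T^-2].
alpha (angular acceleration) has dimensions [T^-2].
Iner (moment of inertia) has dimensions [L^2 M].

Left side: [L^2 M]
Right side: [L^-2 M^-1 T^4]

The two sides have different dimensions, so the equation is NOT dimensionally consistent.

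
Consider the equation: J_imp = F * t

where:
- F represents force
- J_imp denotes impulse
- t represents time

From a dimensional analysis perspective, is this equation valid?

Yes

F (force) has dimensions [L M T^-2].
J_imp (impulse) has dimensions [L M T^-1].
t (time) has dimensions [T].

Left side: [L M T^-1]
Right side: [L M T^-1]

Both sides have the same dimensions, so the equation is dimensionally consistent.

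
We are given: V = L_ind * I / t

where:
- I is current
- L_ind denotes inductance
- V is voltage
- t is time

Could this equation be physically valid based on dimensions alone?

Yes

I (current) has dimensions [I].
L_ind (inductance) has dimensions [I^-2 L^2 M T^-2].
V (voltage) has dimensions [I^-1 L^2 M T^-3].
t (time) has dimensions [T].

Left side: [I^-1 L^2 M T^-3]
Right side: [I^-1 L^2 M T^-3]

Both sides have the same dimensions, so the equation is dimensionally consistent.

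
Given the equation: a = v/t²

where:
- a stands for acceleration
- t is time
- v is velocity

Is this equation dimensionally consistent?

No

a (acceleration) has dimensions [L T^-2].
t (time) has dimensions [T].
v (velocity) has dimensions [L T^-1].

Left side: [L T^-2]
Right side: [L T^-3]

The two sides have different dimensions, so the equation is NOT dimensionally consistent.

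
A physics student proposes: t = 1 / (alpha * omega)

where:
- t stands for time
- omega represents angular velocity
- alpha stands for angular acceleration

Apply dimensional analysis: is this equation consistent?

No

t (time) has dimensions [T].
omega (angular velocity) has dimensions [T^-1].
alpha (angular acceleration) has dimensions [T^-2].

Left side: [T]
Right side: [T^3]

The two sides have different dimensions, so the equation is NOT dimensionally consistent.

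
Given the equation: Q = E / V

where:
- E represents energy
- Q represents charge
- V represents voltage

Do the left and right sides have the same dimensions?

Yes

E (energy) has dimensions [L^2 M T^-2].
Q (charge) has dimensions [I T].
V (voltage) has dimensions [I^-1 L^2 M T^-3].

Left side: [I T]
Right side: [I T]

Both sides have the same dimensions, so the equation is dimensionally consistent.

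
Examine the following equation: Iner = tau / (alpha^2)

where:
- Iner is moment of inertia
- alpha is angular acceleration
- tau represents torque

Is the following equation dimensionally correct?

No

Iner (moment of inertia) has dimensions [L^2 M].
alpha (angular acceleration) has dimensions [T^-2].
tau (torque) has dimensions [L^2 M T^-2].

Left side: [L^2 M]
Right side: [L^2 M T^2]

The two sides have different dimensions, so the equation is NOT dimensionally consistent.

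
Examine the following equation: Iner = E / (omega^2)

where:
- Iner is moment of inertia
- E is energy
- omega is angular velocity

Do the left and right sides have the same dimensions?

Yes

Iner (moment of inertia) has dimensions [L^2 M].
E (energy) has dimensions [L^2 M T^-2].
omega (angular velocity) has dimensions [T^-1].

Left side: [L^2 M]
Right side: [L^2 M]

Both sides have the same dimensions, so the equation is dimensionally consistent.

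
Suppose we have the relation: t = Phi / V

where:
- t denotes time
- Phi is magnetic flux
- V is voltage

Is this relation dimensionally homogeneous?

Yes

t (time) has dimensions [T].
Phi (magnetic flux) has dimensions [I^-1 L^2 M T^-2].
V (voltage) has dimensions [I^-1 L^2 M T^-3].

Left side: [T]
Right side: [T]

Both sides have the same dimensions, so the equation is dimensionally consistent.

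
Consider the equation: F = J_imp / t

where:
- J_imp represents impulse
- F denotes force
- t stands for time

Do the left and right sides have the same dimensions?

Yes

J_imp (impulse) has dimensions [L M T^-1].
F (force) has dimensions [L M T^-2].
t (time) has dimensions [T].

Left side: [L M T^-2]
Right side: [L M T^-2]

Both sides have the same dimensions, so the equation is dimensionally consistent.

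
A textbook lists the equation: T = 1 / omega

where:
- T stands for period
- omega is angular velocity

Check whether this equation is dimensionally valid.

Yes

T (period) has dimensions [T].
omega (angular velocity) has dimensions [T^-1].

Left side: [T]
Right side: [T]

Both sides have the same dimensions, so the equation is dimensionally consistent.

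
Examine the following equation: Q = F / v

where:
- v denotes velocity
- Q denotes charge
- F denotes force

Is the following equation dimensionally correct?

No

v (velocity) has dimensions [L T^-1].
Q (charge) has dimensions [I T].
F (force) has dimensions [L M T^-2].

Left side: [I T]
Right side: [M T^-1]

The two sides have different dimensions, so the equation is NOT dimensionally consistent.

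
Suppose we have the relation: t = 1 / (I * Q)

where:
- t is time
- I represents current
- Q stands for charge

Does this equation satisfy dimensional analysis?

No

t (time) has dimensions [T].
I (current) has dimensions [I].
Q (charge) has dimensions [I T].

Left side: [T]
Right side: [I^-2 T^-1]

The two sides have different dimensions, so the equation is NOT dimensionally consistent.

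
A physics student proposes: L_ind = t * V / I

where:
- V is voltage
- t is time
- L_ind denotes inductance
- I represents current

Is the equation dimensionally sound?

Yes

V (voltage) has dimensions [I^-1 L^2 M T^-3].
t (time) has dimensions [T].
L_ind (inductance) has dimensions [I^-2 L^2 M T^-2].
I (current) has dimensions [I].

Left side: [I^-2 L^2 M T^-2]
Right side: [I^-2 L^2 M T^-2]

Both sides have the same dimensions, so the equation is dimensionally consistent.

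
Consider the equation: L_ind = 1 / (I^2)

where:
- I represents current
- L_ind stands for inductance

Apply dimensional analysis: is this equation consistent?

No

I (current) has dimensions [I].
L_ind (inductance) has dimensions [I^-2 L^2 M T^-2].

Left side: [I^-2 L^2 M T^-2]
Right side: [I^-2]

The two sides have different dimensions, so the equation is NOT dimensionally consistent.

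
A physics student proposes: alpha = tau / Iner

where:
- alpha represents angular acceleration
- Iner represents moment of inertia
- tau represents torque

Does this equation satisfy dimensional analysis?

Yes

alpha (angular acceleration) has dimensions [T^-2].
Iner (moment of inertia) has dimensions [L^2 M].
tau (torque) has dimensions [L^2 M T^-2].

Left side: [T^-2]
Right side: [T^-2]

Both sides have the same dimensions, so the equation is dimensionally consistent.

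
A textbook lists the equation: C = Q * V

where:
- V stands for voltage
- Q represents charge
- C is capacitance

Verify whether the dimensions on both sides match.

No

V (voltage) has dimensions [I^-1 L^2 M T^-3].
Q (charge) has dimensions [I T].
C (capacitance) has dimensions [I^2 L^-2 M^-1 T^4].

Left side: [I^2 L^-2 M^-1 T^4]
Right side: [L^2 M T^-2]

The two sides have different dimensions, so the equation is NOT dimensionally consistent.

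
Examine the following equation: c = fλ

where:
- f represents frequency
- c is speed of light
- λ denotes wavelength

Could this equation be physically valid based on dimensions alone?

Yes

f (frequency) has dimensions [T^-1].
c (speed of light) has dimensions [L T^-1].
λ (wavelength) has dimensions [L].

Left side: [L T^-1]
Right side: [L T^-1]

Both sides have the same dimensions, so the equation is dimensionally consistent.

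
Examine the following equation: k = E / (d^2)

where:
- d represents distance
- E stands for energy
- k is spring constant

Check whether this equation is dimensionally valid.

Yes

d (distance) has dimensions [L].
E (energy) has dimensions [L^2 M T^-2].
k (spring constant) has dimensions [M T^-2].

Left side: [M T^-2]
Right side: [M T^-2]

Both sides have the same dimensions, so the equation is dimensionally consistent.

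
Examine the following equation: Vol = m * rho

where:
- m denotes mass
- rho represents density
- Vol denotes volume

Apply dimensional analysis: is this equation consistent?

No

m (mass) has dimensions [M].
rho (density) has dimensions [L^-3 M].
Vol (volume) has dimensions [L^3].

Left side: [L^3]
Right side: [L^-3 M^2]

The two sides have different dimensions, so the equation is NOT dimensionally consistent.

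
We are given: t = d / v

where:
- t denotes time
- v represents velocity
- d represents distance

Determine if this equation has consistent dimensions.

Yes

t (time) has dimensions [T].
v (velocity) has dimensions [L T^-1].
d (distance) has dimensions [L].

Left side: [T]
Right side: [T]

Both sides have the same dimensions, so the equation is dimensionally consistent.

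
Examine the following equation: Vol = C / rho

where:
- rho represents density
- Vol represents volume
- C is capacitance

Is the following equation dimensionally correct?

No

rho (density) has dimensions [L^-3 M].
Vol (volume) has dimensions [L^3].
C (capacitance) has dimensions [I^2 L^-2 M^-1 T^4].

Left side: [L^3]
Right side: [I^2 L M^-2 T^4]

The two sides have different dimensions, so the equation is NOT dimensionally consistent.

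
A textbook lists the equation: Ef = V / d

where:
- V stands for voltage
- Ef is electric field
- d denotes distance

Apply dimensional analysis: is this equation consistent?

Yes

V (voltage) has dimensions [I^-1 L^2 M T^-3].
Ef (electric field) has dimensions [I^-1 L M T^-3].
d (distance) has dimensions [L].

Left side: [I^-1 L M T^-3]
Right side: [I^-1 L M T^-3]

Both sides have the same dimensions, so the equation is dimensionally consistent.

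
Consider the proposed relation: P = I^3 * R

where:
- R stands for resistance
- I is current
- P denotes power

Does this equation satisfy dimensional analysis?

No

R (resistance) has dimensions [I^-2 L^2 M T^-3].
I (current) has dimensions [I].
P (power) has dimensions [L^2 M T^-3].

Left side: [L^2 M T^-3]
Right side: [I L^2 M T^-3]

The two sides have different dimensions, so the equation is NOT dimensionally consistent.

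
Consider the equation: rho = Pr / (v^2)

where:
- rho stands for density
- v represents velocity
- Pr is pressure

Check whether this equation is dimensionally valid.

Yes

rho (density) has dimensions [L^-3 M].
v (velocity) has dimensions [L T^-1].
Pr (pressure) has dimensions [L^-1 M T^-2].

Left side: [L^-3 M]
Right side: [L^-3 M]

Both sides have the same dimensions, so the equation is dimensionally consistent.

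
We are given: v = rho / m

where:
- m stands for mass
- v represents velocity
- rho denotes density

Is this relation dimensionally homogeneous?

No

m (mass) has dimensions [M].
v (velocity) has dimensions [L T^-1].
rho (density) has dimensions [L^-3 M].

Left side: [L T^-1]
Right side: [L^-3]

The two sides have different dimensions, so the equation is NOT dimensionally consistent.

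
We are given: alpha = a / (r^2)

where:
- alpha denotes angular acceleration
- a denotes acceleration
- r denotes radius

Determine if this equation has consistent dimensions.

No

alpha (angular acceleration) has dimensions [T^-2].
a (acceleration) has dimensions [L T^-2].
r (radius) has dimensions [L].

Left side: [T^-2]
Right side: [L^-1 T^-2]

The two sides have different dimensions, so the equation is NOT dimensionally consistent.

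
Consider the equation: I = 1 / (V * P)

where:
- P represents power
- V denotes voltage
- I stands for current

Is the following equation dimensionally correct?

No

P (power) has dimensions [L^2 M T^-3].
V (voltage) has dimensions [I^-1 L^2 M T^-3].
I (current) has dimensions [I].

Left side: [I]
Right side: [I L^-4 M^-2 T^6]

The two sides have different dimensions, so the equation is NOT dimensionally consistent.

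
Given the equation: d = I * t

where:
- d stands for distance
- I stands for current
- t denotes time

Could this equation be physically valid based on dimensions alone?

No

d (distance) has dimensions [L].
I (current) has dimensions [I].
t (time) has dimensions [T].

Left side: [L]
Right side: [I T]

The two sides have different dimensions, so the equation is NOT dimensionally consistent.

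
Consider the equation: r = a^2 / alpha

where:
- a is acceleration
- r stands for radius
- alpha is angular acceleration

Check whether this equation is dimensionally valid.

No

a (acceleration) has dimensions [L T^-2].
r (radius) has dimensions [L].
alpha (angular acceleration) has dimensions [T^-2].

Left side: [L]
Right side: [L^2 T^-2]

The two sides have different dimensions, so the equation is NOT dimensionally consistent.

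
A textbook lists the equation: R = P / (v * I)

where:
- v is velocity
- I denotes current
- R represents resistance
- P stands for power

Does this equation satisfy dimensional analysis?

No

v (velocity) has dimensions [L T^-1].
I (current) has dimensions [I].
R (resistance) has dimensions [I^-2 L^2 M T^-3].
P (power) has dimensions [L^2 M T^-3].

Left side: [I^-2 L^2 M T^-3]
Right side: [I^-1 L M T^-2]

The two sides have different dimensions, so the equation is NOT dimensionally consistent.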